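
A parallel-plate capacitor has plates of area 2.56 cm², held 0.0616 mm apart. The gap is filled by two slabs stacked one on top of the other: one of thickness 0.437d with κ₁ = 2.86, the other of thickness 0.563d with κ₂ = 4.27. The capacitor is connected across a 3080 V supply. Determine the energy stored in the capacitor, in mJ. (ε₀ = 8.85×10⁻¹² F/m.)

A = 2.56 cm² = 2.56×10⁻⁴ m².
Stacked slabs ⇒ two capacitors in series, each with the full plate area.
C₁ = κ₁ε₀A/d₁ = 2.86 × 8.85×10⁻¹² × 2.56×10⁻⁴ / 2.69×10⁻⁵ = 2.41×10⁻¹⁰ F.
C₂ = κ₂ε₀A/d₂ = 4.27 × 8.85×10⁻¹² × 2.56×10⁻⁴ / 3.47×10⁻⁵ = 2.79×10⁻¹⁰ F.
C = (1/C₁ + 1/C₂)⁻¹ = 1.29×10⁻¹⁰ F.
U = ½CV² = ½ × 1.29×10⁻¹⁰ × (3080)² = 6.13×10⁻⁴ J.

U ≈ 0.613 mJ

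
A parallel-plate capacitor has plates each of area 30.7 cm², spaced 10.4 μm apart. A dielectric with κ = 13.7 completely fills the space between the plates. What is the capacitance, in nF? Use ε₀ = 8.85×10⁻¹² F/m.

35.8 nF

A = 30.7 cm² = 3.07×10⁻³ m².
C = κε₀A/d = 13.7 × 8.85×10⁻¹² × 3.07×10⁻³ / 1.04×10⁻⁵ = 3.58×10⁻⁸ F.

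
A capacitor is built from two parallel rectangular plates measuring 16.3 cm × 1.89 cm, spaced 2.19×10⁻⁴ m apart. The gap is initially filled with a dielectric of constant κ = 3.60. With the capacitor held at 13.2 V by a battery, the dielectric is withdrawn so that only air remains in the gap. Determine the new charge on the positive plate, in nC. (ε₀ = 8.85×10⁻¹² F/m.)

1.64 nC

A = 16.3 × 1.89 cm² = 3.08×10⁻³ m².
Initially C₁ = κε₀A/d = 3.60 × 8.85×10⁻¹² × 3.08×10⁻³ / 2.19×10⁻⁴ = 4.48×10⁻¹⁰ F.
Q₁ = 5.92×10⁻⁹ C.
Battery connected ⇒ V is held fixed. C₂ = 0.278 C₁ and Q = CV, so Q₂/Q₁ = C₂/C₁ = 0.278.
Q₂ = 0.278 × 5.92×10⁻⁹ = 1.64×10⁻⁹ C.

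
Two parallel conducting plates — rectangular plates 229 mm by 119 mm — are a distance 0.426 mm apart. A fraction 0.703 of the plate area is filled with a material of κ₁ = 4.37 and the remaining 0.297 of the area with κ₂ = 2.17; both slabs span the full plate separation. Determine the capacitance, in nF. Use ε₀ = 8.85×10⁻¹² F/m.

A = 229 × 119 mm² = 2.73×10⁻² m².
Side-by-side slabs ⇒ two capacitors in parallel, each spanning the full gap.
C₁ = κ₁ε₀A₁/d = 4.37 × 8.85×10⁻¹² × 1.92×10⁻² / 4.26×10⁻⁴ = 1.74×10⁻⁹ F.
C₂ = κ₂ε₀A₂/d = 2.17 × 8.85×10⁻¹² × 8.09×10⁻³ / 4.26×10⁻⁴ = 3.65×10⁻¹⁰ F.
C = C₁ + C₂ = 2.10×10⁻⁹ F.

C ≈ 2.10 nF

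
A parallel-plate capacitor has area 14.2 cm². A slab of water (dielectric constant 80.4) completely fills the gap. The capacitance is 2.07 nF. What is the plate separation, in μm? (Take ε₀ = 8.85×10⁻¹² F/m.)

A = 14.2 cm² = 1.42×10⁻³ m².
d = κε₀A/C = 80.4 × 8.85×10⁻¹² × 1.42×10⁻³ / 2.07×10⁻⁹ = 4.88×10⁻⁴ m.

488 μm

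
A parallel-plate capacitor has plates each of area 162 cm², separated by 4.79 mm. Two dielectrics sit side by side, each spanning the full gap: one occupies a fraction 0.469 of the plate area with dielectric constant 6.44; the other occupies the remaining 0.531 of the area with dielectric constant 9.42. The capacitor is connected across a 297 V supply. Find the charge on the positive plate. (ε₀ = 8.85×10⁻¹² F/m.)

A = 162 cm² = 1.62×10⁻² m².
Side-by-side slabs ⇒ two capacitors in parallel, each spanning the full gap.
C₁ = κ₁ε₀A₁/d = 6.44 × 8.85×10⁻¹² × 7.60×10⁻³ / 4.79×10⁻³ = 9.04×10⁻¹¹ F.
C₂ = κ₂ε₀A₂/d = 9.42 × 8.85×10⁻¹² × 8.60×10⁻³ / 4.79×10⁻³ = 1.50×10⁻¹⁰ F.
C = C₁ + C₂ = 2.40×10⁻¹⁰ F.
Q = CV = 2.40×10⁻¹⁰ × 297 = 7.13×10⁻⁸ C.

Q ≈ 71.3 nC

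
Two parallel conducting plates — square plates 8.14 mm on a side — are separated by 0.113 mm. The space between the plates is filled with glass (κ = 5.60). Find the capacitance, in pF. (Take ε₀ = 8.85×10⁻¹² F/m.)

A = (8.14 mm)² = 6.63×10⁻⁵ m².
C = κε₀A/d = 5.60 × 8.85×10⁻¹² × 6.63×10⁻⁵ / 1.13×10⁻⁴ = 2.91×10⁻¹¹ F.

C ≈ 29.1 pF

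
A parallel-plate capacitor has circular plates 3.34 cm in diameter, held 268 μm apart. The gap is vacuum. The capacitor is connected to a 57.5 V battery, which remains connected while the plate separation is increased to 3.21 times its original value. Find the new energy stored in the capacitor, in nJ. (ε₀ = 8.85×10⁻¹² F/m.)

14.9 nJ

A = π(3.34/2 cm)² = 8.76×10⁻⁴ m².
Initially C₁ = ε₀A/d = 8.85×10⁻¹² × 8.76×10⁻⁴ / 2.68×10⁻⁴ = 2.89×10⁻¹¹ F.
U₁ = 4.78×10⁻⁸ J.
Battery connected ⇒ V is held fixed. C₂ = 0.312 C₁ and U = ½CV², so U₂/U₁ = C₂/C₁ = 0.312.
U₂ = 0.312 × 4.78×10⁻⁸ = 1.49×10⁻⁸ J.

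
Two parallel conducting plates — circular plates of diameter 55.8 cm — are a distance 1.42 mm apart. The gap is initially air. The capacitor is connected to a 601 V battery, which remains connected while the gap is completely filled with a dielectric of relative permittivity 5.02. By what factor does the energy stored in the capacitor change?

Battery connected ⇒ V is held fixed.
C₂ = 5.02 C₁ and U = ½CV², so U₂/U₁ = C₂/C₁ = 5.02.

U₂/U₁ ≈ 5.02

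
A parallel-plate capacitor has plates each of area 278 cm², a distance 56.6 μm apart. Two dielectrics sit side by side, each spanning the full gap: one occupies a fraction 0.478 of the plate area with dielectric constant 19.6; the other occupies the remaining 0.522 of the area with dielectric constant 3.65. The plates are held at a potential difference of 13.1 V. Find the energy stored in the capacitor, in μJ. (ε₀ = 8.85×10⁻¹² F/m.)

4.21 μJ

A = 278 cm² = 2.78×10⁻² m².
Side-by-side slabs ⇒ two capacitors in parallel, each spanning the full gap.
C₁ = κ₁ε₀A₁/d = 19.6 × 8.85×10⁻¹² × 1.33×10⁻² / 5.66×10⁻⁵ = 4.07×10⁻⁸ F.
C₂ = κ₂ε₀A₂/d = 3.65 × 8.85×10⁻¹² × 1.45×10⁻² / 5.66×10⁻⁵ = 8.28×10⁻⁹ F.
C = C₁ + C₂ = 4.90×10⁻⁸ F.
U = ½CV² = ½ × 4.90×10⁻⁸ × (13.1)² = 4.21×10⁻⁶ J.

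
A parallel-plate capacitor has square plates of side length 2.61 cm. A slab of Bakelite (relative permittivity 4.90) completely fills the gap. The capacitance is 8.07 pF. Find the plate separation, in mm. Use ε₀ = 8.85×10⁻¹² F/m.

d ≈ 3.66 mm

A = (2.61 cm)² = 6.81×10⁻⁴ m².
d = κε₀A/C = 4.90 × 8.85×10⁻¹² × 6.81×10⁻⁴ / 8.07×10⁻¹² = 3.66×10⁻³ m.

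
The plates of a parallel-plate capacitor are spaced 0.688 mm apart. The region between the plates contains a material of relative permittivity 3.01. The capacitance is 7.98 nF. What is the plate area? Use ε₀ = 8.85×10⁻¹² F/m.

2061 cm²

A = Cd/(κε₀) = 7.98×10⁻⁹ × 6.88×10⁻⁴ / (3.01 × 8.85×10⁻¹²) = 0.206 m².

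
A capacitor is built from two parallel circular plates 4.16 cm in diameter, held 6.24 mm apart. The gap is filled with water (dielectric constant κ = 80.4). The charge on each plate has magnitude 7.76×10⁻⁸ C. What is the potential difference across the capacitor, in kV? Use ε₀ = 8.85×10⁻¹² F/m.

V ≈ 0.501 kV

A = π(4.16/2 cm)² = 1.36×10⁻³ m².
C = κε₀A/d = 80.4 × 8.85×10⁻¹² × 1.36×10⁻³ / 6.24×10⁻³ = 1.55×10⁻¹⁰ F.
V = Q/C = 7.76×10⁻⁸ / 1.55×10⁻¹⁰ = 5.01×10² V.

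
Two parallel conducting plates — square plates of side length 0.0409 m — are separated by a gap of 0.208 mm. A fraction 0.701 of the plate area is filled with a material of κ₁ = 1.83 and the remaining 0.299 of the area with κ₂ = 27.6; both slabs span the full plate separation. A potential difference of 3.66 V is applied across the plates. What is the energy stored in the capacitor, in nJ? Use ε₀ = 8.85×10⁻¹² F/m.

A = (0.0409 m)² = 1.67×10⁻³ m².
Side-by-side slabs ⇒ two capacitors in parallel, each spanning the full gap.
C₁ = κ₁ε₀A₁/d = 1.83 × 8.85×10⁻¹² × 1.17×10⁻³ / 2.08×10⁻⁴ = 9.13×10⁻¹¹ F.
C₂ = κ₂ε₀A₂/d = 27.6 × 8.85×10⁻¹² × 5.00×10⁻⁴ / 2.08×10⁻⁴ = 5.87×10⁻¹⁰ F.
C = C₁ + C₂ = 6.79×10⁻¹⁰ F.
U = ½CV² = ½ × 6.79×10⁻¹⁰ × (3.66)² = 4.55×10⁻⁹ J.

4.55 nJ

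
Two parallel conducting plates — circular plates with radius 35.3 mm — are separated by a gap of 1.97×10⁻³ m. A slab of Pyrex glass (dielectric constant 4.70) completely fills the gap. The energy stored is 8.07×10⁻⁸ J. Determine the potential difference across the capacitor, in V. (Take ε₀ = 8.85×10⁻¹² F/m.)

A = π(35.3 mm)² = 3.91×10⁻³ m².
C = κε₀A/d = 4.70 × 8.85×10⁻¹² × 3.91×10⁻³ / 1.97×10⁻³ = 8.27×10⁻¹¹ F.
V = √(2U/C) = √(2 × 8.07×10⁻⁸ / 8.27×10⁻¹¹) = 44.2 V.

V ≈ 44.2 V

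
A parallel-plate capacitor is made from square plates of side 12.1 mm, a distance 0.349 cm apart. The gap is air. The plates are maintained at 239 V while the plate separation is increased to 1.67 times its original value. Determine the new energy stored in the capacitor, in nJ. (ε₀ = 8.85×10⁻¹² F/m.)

U ≈ 6.35 nJ

A = (12.1 mm)² = 1.46×10⁻⁴ m².
Initially C₁ = ε₀A/d = 8.85×10⁻¹² × 1.46×10⁻⁴ / 3.49×10⁻³ = 3.71×10⁻¹³ F.
U₁ = 1.06×10⁻⁸ J.
Battery connected ⇒ V is held fixed. C₂ = 0.599 C₁ and U = ½CV², so U₂/U₁ = C₂/C₁ = 0.599.
U₂ = 0.599 × 1.06×10⁻⁸ = 6.35×10⁻⁹ J.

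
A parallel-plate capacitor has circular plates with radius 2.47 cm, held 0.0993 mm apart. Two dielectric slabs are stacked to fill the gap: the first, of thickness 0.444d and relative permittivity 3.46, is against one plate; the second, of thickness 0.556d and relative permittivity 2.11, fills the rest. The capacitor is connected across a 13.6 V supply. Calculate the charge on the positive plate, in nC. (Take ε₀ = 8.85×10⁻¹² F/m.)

A = π(2.47 cm)² = 1.92×10⁻³ m².
Stacked slabs ⇒ two capacitors in series, each with the full plate area.
C₁ = κ₁ε₀A/d₁ = 3.46 × 8.85×10⁻¹² × 1.92×10⁻³ / 4.41×10⁻⁵ = 1.33×10⁻⁹ F.
C₂ = κ₂ε₀A/d₂ = 2.11 × 8.85×10⁻¹² × 1.92×10⁻³ / 5.52×10⁻⁵ = 6.48×10⁻¹⁰ F.
C = (1/C₁ + 1/C₂)⁻¹ = 4.36×10⁻¹⁰ F.
Q = CV = 4.36×10⁻¹⁰ × 13.6 = 5.93×10⁻⁹ C.

Q ≈ 5.93 nC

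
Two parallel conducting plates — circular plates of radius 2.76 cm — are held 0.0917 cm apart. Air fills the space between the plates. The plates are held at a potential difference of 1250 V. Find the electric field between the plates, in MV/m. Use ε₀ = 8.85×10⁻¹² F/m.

1.36 MV/m

E = V/d = 1250 / 9.17×10⁻⁴ = 1.36×10⁶ V/m.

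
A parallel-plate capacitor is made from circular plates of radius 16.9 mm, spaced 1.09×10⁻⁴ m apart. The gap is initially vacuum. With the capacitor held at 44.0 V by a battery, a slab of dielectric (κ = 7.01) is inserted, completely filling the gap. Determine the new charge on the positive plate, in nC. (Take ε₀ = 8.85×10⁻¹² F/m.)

A = π(16.9 mm)² = 8.97×10⁻⁴ m².
Initially C₁ = ε₀A/d = 8.85×10⁻¹² × 8.97×10⁻⁴ / 1.09×10⁻⁴ = 7.29×10⁻¹¹ F.
Q₁ = 3.21×10⁻⁹ C.
Battery connected ⇒ V is held fixed. C₂ = 7.01 C₁ and Q = CV, so Q₂/Q₁ = C₂/C₁ = 7.01.
Q₂ = 7.01 × 3.21×10⁻⁹ = 2.25×10⁻⁸ C.

Q ≈ 22.5 nC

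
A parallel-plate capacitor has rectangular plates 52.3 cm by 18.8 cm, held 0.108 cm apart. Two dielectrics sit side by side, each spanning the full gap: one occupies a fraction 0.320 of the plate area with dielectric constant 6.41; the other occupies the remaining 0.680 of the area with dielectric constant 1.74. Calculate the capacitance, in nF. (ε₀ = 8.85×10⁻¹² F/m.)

C ≈ 2.61 nF

A = 52.3 × 18.8 cm² = 9.83×10⁻² m².
Side-by-side slabs ⇒ two capacitors in parallel, each spanning the full gap.
C₁ = κ₁ε₀A₁/d = 6.41 × 8.85×10⁻¹² × 3.15×10⁻² / 1.08×10⁻³ = 1.65×10⁻⁹ F.
C₂ = κ₂ε₀A₂/d = 1.74 × 8.85×10⁻¹² × 6.69×10⁻² / 1.08×10⁻³ = 9.53×10⁻¹⁰ F.
C = C₁ + C₂ = 2.61×10⁻⁹ F.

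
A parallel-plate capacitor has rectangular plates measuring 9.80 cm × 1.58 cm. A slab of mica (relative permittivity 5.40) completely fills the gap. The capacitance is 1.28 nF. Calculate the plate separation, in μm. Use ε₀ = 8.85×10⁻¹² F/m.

d ≈ 57.8 μm

A = 9.80 × 1.58 cm² = 1.55×10⁻³ m².
d = κε₀A/C = 5.40 × 8.85×10⁻¹² × 1.55×10⁻³ / 1.28×10⁻⁹ = 5.78×10⁻⁵ m.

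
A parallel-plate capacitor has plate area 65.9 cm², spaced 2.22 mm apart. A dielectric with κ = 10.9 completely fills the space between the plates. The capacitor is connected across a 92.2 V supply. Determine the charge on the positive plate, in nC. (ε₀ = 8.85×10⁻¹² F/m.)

A = 65.9 cm² = 6.59×10⁻³ m².
C = κε₀A/d = 10.9 × 8.85×10⁻¹² × 6.59×10⁻³ / 2.22×10⁻³ = 2.86×10⁻¹⁰ F.
Q = CV = 2.86×10⁻¹⁰ × 92.2 = 2.64×10⁻⁸ C.

Q ≈ 26.4 nC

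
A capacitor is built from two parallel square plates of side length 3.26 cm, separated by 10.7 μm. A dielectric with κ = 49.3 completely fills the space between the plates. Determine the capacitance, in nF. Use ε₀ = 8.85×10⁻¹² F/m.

A = (3.26 cm)² = 1.06×10⁻³ m².
C = κε₀A/d = 49.3 × 8.85×10⁻¹² × 1.06×10⁻³ / 1.07×10⁻⁵ = 4.33×10⁻⁸ F.

C ≈ 43.3 nF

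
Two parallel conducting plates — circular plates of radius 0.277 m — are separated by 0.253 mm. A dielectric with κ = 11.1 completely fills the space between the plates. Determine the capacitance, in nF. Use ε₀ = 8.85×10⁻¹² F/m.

93.6 nF

A = π(0.277 m)² = 0.241 m².
C = κε₀A/d = 11.1 × 8.85×10⁻¹² × 0.241 / 2.53×10⁻⁴ = 9.36×10⁻⁸ F.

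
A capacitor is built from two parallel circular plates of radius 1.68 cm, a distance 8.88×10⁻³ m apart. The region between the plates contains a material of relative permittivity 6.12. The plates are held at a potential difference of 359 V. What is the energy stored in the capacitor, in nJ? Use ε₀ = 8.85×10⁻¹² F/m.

349 nJ

A = π(1.68 cm)² = 8.87×10⁻⁴ m².
C = κε₀A/d = 6.12 × 8.85×10⁻¹² × 8.87×10⁻⁴ / 8.88×10⁻³ = 5.41×10⁻¹² F.
U = ½CV² = ½ × 5.41×10⁻¹² × (359)² = 3.49×10⁻⁷ J.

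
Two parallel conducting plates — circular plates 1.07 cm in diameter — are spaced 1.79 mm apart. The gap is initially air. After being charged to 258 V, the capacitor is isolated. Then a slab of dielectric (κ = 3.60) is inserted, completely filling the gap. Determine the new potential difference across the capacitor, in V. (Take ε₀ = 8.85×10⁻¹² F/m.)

A = π(1.07/2 cm)² = 8.99×10⁻⁵ m².
Initially C₁ = ε₀A/d = 8.85×10⁻¹² × 8.99×10⁻⁵ / 1.79×10⁻³ = 4.45×10⁻¹³ F.
V₁ = 2.58×10² V.
Isolated ⇒ Q is held fixed. C₂ = 3.60 C₁ and V = Q/C, so V₂/V₁ = C₁/C₂ = 0.278.
V₂ = 0.278 × 2.58×10² = 71.7 V.

V ≈ 71.7 V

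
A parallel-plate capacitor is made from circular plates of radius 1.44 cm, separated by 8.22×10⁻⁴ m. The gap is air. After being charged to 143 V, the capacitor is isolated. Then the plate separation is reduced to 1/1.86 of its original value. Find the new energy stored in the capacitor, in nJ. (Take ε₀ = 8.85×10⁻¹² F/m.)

U ≈ 38.6 nJ

A = π(1.44 cm)² = 6.51×10⁻⁴ m².
Initially C₁ = ε₀A/d = 8.85×10⁻¹² × 6.51×10⁻⁴ / 8.22×10⁻⁴ = 7.01×10⁻¹² F.
U₁ = 7.17×10⁻⁸ J.
Isolated ⇒ Q is held fixed. C₂ = 1.86 C₁ and U = Q²/(2C), so U₂/U₁ = C₁/C₂ = 0.538.
U₂ = 0.538 × 7.17×10⁻⁸ = 3.86×10⁻⁸ J.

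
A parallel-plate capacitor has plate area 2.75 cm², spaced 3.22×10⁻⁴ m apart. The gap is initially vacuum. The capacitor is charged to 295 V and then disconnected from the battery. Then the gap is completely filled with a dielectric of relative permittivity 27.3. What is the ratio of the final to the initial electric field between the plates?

Isolated ⇒ Q is held fixed.
V₂ = Q/C₂ = V₁/27.3; E = V/d, so E₂/E₁ = (V₂/V₁)(d₁/d₂) = 0.0366.

E₂/E₁ ≈ 0.0366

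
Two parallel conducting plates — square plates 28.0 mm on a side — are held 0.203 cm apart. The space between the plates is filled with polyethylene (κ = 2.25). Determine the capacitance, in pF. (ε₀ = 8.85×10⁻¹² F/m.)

A = (28.0 mm)² = 7.84×10⁻⁴ m².
C = κε₀A/d = 2.25 × 8.85×10⁻¹² × 7.84×10⁻⁴ / 2.03×10⁻³ = 7.69×10⁻¹² F.

C ≈ 7.69 pF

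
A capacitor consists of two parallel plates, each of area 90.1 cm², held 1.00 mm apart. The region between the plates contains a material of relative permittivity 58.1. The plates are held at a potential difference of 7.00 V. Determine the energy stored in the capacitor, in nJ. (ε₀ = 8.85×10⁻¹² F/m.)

U ≈ 114 nJ

A = 90.1 cm² = 9.01×10⁻³ m².
C = κε₀A/d = 58.1 × 8.85×10⁻¹² × 9.01×10⁻³ / 1.00×10⁻³ = 4.63×10⁻⁹ F.
U = ½CV² = ½ × 4.63×10⁻⁹ × (7.00)² = 1.14×10⁻⁷ J.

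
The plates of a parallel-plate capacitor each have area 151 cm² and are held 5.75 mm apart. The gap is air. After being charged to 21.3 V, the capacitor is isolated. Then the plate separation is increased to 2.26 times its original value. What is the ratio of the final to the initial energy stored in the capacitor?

Isolated ⇒ Q is held fixed.
C₂ = 0.442 C₁ and U = Q²/(2C), so U₂/U₁ = C₁/C₂ = 2.26.

U₂/U₁ ≈ 2.26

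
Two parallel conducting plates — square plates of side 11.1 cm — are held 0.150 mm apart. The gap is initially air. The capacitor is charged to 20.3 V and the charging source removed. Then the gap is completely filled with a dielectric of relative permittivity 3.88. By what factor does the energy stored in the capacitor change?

Isolated ⇒ Q is held fixed.
C₂ = 3.88 C₁ and U = Q²/(2C), so U₂/U₁ = C₁/C₂ = 0.258.

0.258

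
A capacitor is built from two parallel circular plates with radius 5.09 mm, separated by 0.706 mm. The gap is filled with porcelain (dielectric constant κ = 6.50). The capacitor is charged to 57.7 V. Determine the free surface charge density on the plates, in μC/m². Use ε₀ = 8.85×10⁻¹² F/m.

4.70 μC/m²

A = π(5.09 mm)² = 8.14×10⁻⁵ m².
C = κε₀A/d = 6.50 × 8.85×10⁻¹² × 8.14×10⁻⁵ / 7.06×10⁻⁴ = 6.63×10⁻¹² F.
σ = Q/A = CV/A = 6.63×10⁻¹² × 57.7 / 8.14×10⁻⁵ = 4.70×10⁻⁶ C/m².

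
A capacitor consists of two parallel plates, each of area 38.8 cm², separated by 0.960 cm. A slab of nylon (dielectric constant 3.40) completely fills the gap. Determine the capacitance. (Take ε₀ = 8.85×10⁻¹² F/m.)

A = 38.8 cm² = 3.88×10⁻³ m².
C = κε₀A/d = 3.40 × 8.85×10⁻¹² × 3.88×10⁻³ / 9.60×10⁻³ = 1.22×10⁻¹¹ F.

C ≈ 12.2 pF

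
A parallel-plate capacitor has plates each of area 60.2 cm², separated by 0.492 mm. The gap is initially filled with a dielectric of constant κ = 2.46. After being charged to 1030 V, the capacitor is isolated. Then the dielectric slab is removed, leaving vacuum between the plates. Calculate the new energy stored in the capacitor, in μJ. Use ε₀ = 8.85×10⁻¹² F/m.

A = 60.2 cm² = 6.02×10⁻³ m².
Initially C₁ = κε₀A/d = 2.46 × 8.85×10⁻¹² × 6.02×10⁻³ / 4.92×10⁻⁴ = 2.66×10⁻¹⁰ F.
U₁ = 1.41×10⁻⁴ J.
Isolated ⇒ Q is held fixed. C₂ = 0.407 C₁ and U = Q²/(2C), so U₂/U₁ = C₁/C₂ = 2.46.
U₂ = 2.46 × 1.41×10⁻⁴ = 3.48×10⁻⁴ J.

348 μJ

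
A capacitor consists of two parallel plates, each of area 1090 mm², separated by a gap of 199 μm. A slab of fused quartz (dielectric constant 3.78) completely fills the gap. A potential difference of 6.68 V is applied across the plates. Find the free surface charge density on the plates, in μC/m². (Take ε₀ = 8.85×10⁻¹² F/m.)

A = 1090 mm² = 1.09×10⁻³ m².
C = κε₀A/d = 3.78 × 8.85×10⁻¹² × 1.09×10⁻³ / 1.99×10⁻⁴ = 1.83×10⁻¹⁰ F.
σ = Q/A = CV/A = 1.83×10⁻¹⁰ × 6.68 / 1.09×10⁻³ = 1.12×10⁻⁶ C/m².

σ ≈ 1.12 μC/m²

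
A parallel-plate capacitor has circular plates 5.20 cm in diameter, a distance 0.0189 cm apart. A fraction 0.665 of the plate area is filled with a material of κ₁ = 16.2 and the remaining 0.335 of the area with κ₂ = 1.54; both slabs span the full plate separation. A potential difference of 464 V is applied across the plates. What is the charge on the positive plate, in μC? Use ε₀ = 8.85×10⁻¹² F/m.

0.521 μC

A = π(5.20/2 cm)² = 2.12×10⁻³ m².
Side-by-side slabs ⇒ two capacitors in parallel, each spanning the full gap.
C₁ = κ₁ε₀A₁/d = 16.2 × 8.85×10⁻¹² × 1.41×10⁻³ / 1.89×10⁻⁴ = 1.07×10⁻⁹ F.
C₂ = κ₂ε₀A₂/d = 1.54 × 8.85×10⁻¹² × 7.11×10⁻⁴ / 1.89×10⁻⁴ = 5.13×10⁻¹¹ F.
C = C₁ + C₂ = 1.12×10⁻⁹ F.
Q = CV = 1.12×10⁻⁹ × 464 = 5.21×10⁻⁷ C.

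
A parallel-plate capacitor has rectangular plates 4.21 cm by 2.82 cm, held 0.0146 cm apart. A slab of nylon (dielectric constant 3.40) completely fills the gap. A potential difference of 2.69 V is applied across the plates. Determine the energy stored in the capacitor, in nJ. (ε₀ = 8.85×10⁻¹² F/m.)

A = 4.21 × 2.82 cm² = 1.19×10⁻³ m².
C = κε₀A/d = 3.40 × 8.85×10⁻¹² × 1.19×10⁻³ / 1.46×10⁻⁴ = 2.45×10⁻¹⁰ F.
U = ½CV² = ½ × 2.45×10⁻¹⁰ × (2.69)² = 8.85×10⁻¹⁰ J.

U ≈ 0.885 nJ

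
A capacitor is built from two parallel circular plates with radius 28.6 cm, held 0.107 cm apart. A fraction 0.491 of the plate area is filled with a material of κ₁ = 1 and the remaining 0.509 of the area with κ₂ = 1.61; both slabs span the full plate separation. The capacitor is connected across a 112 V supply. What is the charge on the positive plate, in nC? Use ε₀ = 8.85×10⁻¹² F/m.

312 nC

A = π(28.6 cm)² = 0.257 m².
Side-by-side slabs ⇒ two capacitors in parallel, each spanning the full gap.
C₁ = κ₁ε₀A₁/d = 1.00 × 8.85×10⁻¹² × 0.126 / 1.07×10⁻³ = 1.04×10⁻⁹ F.
C₂ = κ₂ε₀A₂/d = 1.61 × 8.85×10⁻¹² × 0.131 / 1.07×10⁻³ = 1.74×10⁻⁹ F.
C = C₁ + C₂ = 2.79×10⁻⁹ F.
Q = CV = 2.79×10⁻⁹ × 112 = 3.12×10⁻⁷ C.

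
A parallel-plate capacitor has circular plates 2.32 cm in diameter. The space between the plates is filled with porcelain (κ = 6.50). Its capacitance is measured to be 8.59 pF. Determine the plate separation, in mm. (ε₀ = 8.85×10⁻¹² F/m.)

A = π(2.32/2 cm)² = 4.23×10⁻⁴ m².
d = κε₀A/C = 6.50 × 8.85×10⁻¹² × 4.23×10⁻⁴ / 8.59×10⁻¹² = 2.83×10⁻³ m.

2.83 mm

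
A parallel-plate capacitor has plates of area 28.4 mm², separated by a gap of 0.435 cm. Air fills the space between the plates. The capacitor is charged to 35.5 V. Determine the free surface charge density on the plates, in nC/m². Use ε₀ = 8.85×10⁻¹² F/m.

A = 28.4 mm² = 2.84×10⁻⁵ m².
C = ε₀A/d = 8.85×10⁻¹² × 2.84×10⁻⁵ / 4.35×10⁻³ = 5.78×10⁻¹⁴ F.
σ = Q/A = CV/A = 5.78×10⁻¹⁴ × 35.5 / 2.84×10⁻⁵ = 7.22×10⁻⁸ C/m².

σ ≈ 72.2 nC/m²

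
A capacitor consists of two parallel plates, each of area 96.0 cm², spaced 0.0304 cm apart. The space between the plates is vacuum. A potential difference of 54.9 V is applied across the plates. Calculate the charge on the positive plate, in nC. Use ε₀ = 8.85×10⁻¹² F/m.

A = 96.0 cm² = 9.60×10⁻³ m².
C = ε₀A/d = 8.85×10⁻¹² × 9.60×10⁻³ / 3.04×10⁻⁴ = 2.79×10⁻¹⁰ F.
Q = CV = 2.79×10⁻¹⁰ × 54.9 = 1.53×10⁻⁸ C.

15.3 nC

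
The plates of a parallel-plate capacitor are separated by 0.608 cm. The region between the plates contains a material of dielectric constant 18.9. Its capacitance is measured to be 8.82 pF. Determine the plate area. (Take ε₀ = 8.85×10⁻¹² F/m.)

3.21 cm²

A = Cd/(κε₀) = 8.82×10⁻¹² × 6.08×10⁻³ / (18.9 × 8.85×10⁻¹²) = 3.21×10⁻⁴ m².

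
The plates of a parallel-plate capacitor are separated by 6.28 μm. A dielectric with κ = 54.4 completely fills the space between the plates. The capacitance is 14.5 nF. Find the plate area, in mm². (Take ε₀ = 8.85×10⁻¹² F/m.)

A = Cd/(κε₀) = 1.45×10⁻⁸ × 6.28×10⁻⁶ / (54.4 × 8.85×10⁻¹²) = 1.89×10⁻⁴ m².

189 mm²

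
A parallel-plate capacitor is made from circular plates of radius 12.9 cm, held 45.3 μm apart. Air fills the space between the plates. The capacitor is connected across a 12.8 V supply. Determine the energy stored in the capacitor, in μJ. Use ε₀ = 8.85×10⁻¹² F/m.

U ≈ 0.837 μJ

A = π(12.9 cm)² = 5.23×10⁻² m².
C = ε₀A/d = 8.85×10⁻¹² × 5.23×10⁻² / 4.53×10⁻⁵ = 1.02×10⁻⁸ F.
U = ½CV² = ½ × 1.02×10⁻⁸ × (12.8)² = 8.37×10⁻⁷ J.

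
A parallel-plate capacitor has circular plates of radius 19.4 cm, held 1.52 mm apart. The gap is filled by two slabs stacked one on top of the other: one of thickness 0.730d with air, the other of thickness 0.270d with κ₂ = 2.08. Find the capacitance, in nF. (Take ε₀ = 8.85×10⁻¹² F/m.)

0.801 nF

A = π(19.4 cm)² = 0.118 m².
Stacked slabs ⇒ two capacitors in series, each with the full plate area.
C₁ = κ₁ε₀A/d₁ = 1.00 × 8.85×10⁻¹² × 0.118 / 1.11×10⁻³ = 9.43×10⁻¹⁰ F.
C₂ = κ₂ε₀A/d₂ = 2.08 × 8.85×10⁻¹² × 0.118 / 4.10×10⁻⁴ = 5.30×10⁻⁹ F.
C = (1/C₁ + 1/C₂)⁻¹ = 8.01×10⁻¹⁰ F.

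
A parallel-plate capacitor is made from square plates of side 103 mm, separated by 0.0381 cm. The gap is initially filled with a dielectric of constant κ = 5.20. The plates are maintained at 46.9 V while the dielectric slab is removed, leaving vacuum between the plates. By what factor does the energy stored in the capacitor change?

U₂/U₁ ≈ 0.192

Battery connected ⇒ V is held fixed.
C₂ = 0.192 C₁ and U = ½CV², so U₂/U₁ = C₂/C₁ = 0.192.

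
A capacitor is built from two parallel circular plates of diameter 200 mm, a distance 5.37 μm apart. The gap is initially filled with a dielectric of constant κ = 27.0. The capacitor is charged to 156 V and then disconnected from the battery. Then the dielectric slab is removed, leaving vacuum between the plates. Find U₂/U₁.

27.0

Isolated ⇒ Q is held fixed.
C₂ = 0.0370 C₁ and U = Q²/(2C), so U₂/U₁ = C₁/C₂ = 27.0.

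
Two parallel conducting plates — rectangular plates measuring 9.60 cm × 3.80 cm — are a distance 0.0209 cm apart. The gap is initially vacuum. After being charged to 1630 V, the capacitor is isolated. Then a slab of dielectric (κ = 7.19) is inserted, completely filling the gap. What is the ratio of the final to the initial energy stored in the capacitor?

Isolated ⇒ Q is held fixed.
C₂ = 7.19 C₁ and U = Q²/(2C), so U₂/U₁ = C₁/C₂ = 0.139.

U₂/U₁ ≈ 0.139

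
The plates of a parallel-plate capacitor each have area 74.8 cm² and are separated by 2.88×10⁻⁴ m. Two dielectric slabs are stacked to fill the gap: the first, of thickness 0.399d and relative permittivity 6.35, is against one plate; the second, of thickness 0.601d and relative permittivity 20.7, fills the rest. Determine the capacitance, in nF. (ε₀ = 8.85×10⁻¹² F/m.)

C ≈ 2.50 nF

A = 74.8 cm² = 7.48×10⁻³ m².
Stacked slabs ⇒ two capacitors in series, each with the full plate area.
C₁ = κ₁ε₀A/d₁ = 6.35 × 8.85×10⁻¹² × 7.48×10⁻³ / 1.15×10⁻⁴ = 3.66×10⁻⁹ F.
C₂ = κ₂ε₀A/d₂ = 20.7 × 8.85×10⁻¹² × 7.48×10⁻³ / 1.73×10⁻⁴ = 7.92×10⁻⁹ F.
C = (1/C₁ + 1/C₂)⁻¹ = 2.50×10⁻⁹ F.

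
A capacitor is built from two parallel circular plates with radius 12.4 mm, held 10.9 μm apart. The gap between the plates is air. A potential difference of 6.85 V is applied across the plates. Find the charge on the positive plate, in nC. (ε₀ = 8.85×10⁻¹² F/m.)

A = π(12.4 mm)² = 4.83×10⁻⁴ m².
C = ε₀A/d = 8.85×10⁻¹² × 4.83×10⁻⁴ / 1.09×10⁻⁵ = 3.92×10⁻¹⁰ F.
Q = CV = 3.92×10⁻¹⁰ × 6.85 = 2.69×10⁻⁹ C.

2.69 nC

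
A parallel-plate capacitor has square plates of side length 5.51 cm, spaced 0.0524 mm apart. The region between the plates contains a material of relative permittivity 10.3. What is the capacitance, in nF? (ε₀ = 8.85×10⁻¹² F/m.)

A = (5.51 cm)² = 3.04×10⁻³ m².
C = κε₀A/d = 10.3 × 8.85×10⁻¹² × 3.04×10⁻³ / 5.24×10⁻⁵ = 5.28×10⁻⁹ F.

C ≈ 5.28 nF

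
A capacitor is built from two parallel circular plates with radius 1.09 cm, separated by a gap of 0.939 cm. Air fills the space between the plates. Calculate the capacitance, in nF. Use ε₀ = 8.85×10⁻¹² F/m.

C ≈ 3.52×10⁻⁴ nF

A = π(1.09 cm)² = 3.73×10⁻⁴ m².
C = ε₀A/d = 8.85×10⁻¹² × 3.73×10⁻⁴ / 9.39×10⁻³ = 3.52×10⁻¹³ F.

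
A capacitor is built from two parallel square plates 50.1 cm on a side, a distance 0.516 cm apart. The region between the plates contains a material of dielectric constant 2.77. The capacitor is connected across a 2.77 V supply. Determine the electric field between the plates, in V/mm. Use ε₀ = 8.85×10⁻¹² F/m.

0.537 V/mm

E = V/d = 2.77 / 5.16×10⁻³ = 5.37×10² V/m.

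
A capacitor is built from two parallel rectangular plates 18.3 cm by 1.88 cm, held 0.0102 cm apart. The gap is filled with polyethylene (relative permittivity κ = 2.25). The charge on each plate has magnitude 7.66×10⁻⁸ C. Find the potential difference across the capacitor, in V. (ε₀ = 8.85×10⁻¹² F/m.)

V ≈ 114 V

A = 18.3 × 1.88 cm² = 3.44×10⁻³ m².
C = κε₀A/d = 2.25 × 8.85×10⁻¹² × 3.44×10⁻³ / 1.02×10⁻⁴ = 6.72×10⁻¹⁰ F.
V = Q/C = 7.66×10⁻⁸ / 6.72×10⁻¹⁰ = 1.14×10² V.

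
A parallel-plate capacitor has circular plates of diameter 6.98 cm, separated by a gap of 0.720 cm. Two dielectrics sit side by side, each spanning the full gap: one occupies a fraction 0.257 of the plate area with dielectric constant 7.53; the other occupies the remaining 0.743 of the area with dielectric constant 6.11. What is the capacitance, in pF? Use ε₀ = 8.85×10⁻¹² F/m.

A = π(6.98/2 cm)² = 3.83×10⁻³ m².
Side-by-side slabs ⇒ two capacitors in parallel, each spanning the full gap.
C₁ = κ₁ε₀A₁/d = 7.53 × 8.85×10⁻¹² × 9.83×10⁻⁴ / 7.20×10⁻³ = 9.10×10⁻¹² F.
C₂ = κ₂ε₀A₂/d = 6.11 × 8.85×10⁻¹² × 2.84×10⁻³ / 7.20×10⁻³ = 2.14×10⁻¹¹ F.
C = C₁ + C₂ = 3.05×10⁻¹¹ F.

30.5 pF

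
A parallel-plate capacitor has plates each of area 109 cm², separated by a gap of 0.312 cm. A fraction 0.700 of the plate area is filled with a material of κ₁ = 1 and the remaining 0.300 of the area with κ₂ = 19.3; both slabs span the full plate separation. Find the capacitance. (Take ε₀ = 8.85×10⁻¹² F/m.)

A = 109 cm² = 1.09×10⁻² m².
Side-by-side slabs ⇒ two capacitors in parallel, each spanning the full gap.
C₁ = κ₁ε₀A₁/d = 1.00 × 8.85×10⁻¹² × 7.63×10⁻³ / 3.12×10⁻³ = 2.16×10⁻¹¹ F.
C₂ = κ₂ε₀A₂/d = 19.3 × 8.85×10⁻¹² × 3.27×10⁻³ / 3.12×10⁻³ = 1.79×10⁻¹⁰ F.
C = C₁ + C₂ = 2.01×10⁻¹⁰ F.

201 pF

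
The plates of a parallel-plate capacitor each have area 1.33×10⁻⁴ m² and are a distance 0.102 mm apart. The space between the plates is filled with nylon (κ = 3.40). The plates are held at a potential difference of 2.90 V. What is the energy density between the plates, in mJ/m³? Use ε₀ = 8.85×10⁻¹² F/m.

12.2 mJ/m³

E = V/d = 2.90 / 1.02×10⁻⁴ = 2.84×10⁴ V/m.
u = ½κε₀E² = ½ × 3.40 × 8.85×10⁻¹² × (2.84×10⁴)² = 1.22×10⁻² J/m³.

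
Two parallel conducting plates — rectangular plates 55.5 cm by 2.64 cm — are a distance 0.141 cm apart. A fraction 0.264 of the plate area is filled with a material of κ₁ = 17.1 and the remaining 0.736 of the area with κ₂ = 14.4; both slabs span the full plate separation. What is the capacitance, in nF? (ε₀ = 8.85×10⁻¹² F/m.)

1.39 nF

A = 55.5 × 2.64 cm² = 1.47×10⁻² m².
Side-by-side slabs ⇒ two capacitors in parallel, each spanning the full gap.
C₁ = κ₁ε₀A₁/d = 17.1 × 8.85×10⁻¹² × 3.87×10⁻³ / 1.41×10⁻³ = 4.15×10⁻¹⁰ F.
C₂ = κ₂ε₀A₂/d = 14.4 × 8.85×10⁻¹² × 1.08×10⁻² / 1.41×10⁻³ = 9.75×10⁻¹⁰ F.
C = C₁ + C₂ = 1.39×10⁻⁹ F.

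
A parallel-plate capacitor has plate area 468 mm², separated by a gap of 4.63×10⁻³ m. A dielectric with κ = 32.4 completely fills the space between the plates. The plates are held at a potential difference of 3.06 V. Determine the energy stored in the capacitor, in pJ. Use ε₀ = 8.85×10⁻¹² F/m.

U ≈ 136 pJ

A = 468 mm² = 4.68×10⁻⁴ m².
C = κε₀A/d = 32.4 × 8.85×10⁻¹² × 4.68×10⁻⁴ / 4.63×10⁻³ = 2.90×10⁻¹¹ F.
U = ½CV² = ½ × 2.90×10⁻¹¹ × (3.06)² = 1.36×10⁻¹⁰ J.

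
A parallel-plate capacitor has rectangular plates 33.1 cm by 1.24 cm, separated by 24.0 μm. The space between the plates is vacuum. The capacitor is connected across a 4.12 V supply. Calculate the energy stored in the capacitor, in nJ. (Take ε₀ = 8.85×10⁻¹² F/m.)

12.8 nJ

A = 33.1 × 1.24 cm² = 4.10×10⁻³ m².
C = ε₀A/d = 8.85×10⁻¹² × 4.10×10⁻³ / 2.40×10⁻⁵ = 1.51×10⁻⁹ F.
U = ½CV² = ½ × 1.51×10⁻⁹ × (4.12)² = 1.28×10⁻⁸ J.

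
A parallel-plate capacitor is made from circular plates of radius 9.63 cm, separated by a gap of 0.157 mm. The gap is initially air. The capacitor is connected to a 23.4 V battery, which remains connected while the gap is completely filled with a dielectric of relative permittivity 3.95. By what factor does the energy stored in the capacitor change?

Battery connected ⇒ V is held fixed.
C₂ = 3.95 C₁ and U = ½CV², so U₂/U₁ = C₂/C₁ = 3.95.

3.95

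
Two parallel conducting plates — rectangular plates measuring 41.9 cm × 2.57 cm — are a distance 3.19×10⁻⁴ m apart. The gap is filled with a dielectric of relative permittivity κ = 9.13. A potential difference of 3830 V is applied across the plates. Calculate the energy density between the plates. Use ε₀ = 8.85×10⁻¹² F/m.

E = V/d = 3830 / 3.19×10⁻⁴ = 1.20×10⁷ V/m.
u = ½κε₀E² = ½ × 9.13 × 8.85×10⁻¹² × (1.20×10⁷)² = 5.82×10³ J/m³.

u ≈ 5.82×10⁹ μJ/m³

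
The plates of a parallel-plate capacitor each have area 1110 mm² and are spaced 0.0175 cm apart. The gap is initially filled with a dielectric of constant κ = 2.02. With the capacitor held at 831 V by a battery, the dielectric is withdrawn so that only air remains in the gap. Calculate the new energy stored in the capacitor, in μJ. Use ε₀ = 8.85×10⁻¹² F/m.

A = 1110 mm² = 1.11×10⁻³ m².
Initially C₁ = κε₀A/d = 2.02 × 8.85×10⁻¹² × 1.11×10⁻³ / 1.75×10⁻⁴ = 1.13×10⁻¹⁰ F.
U₁ = 3.92×10⁻⁵ J.
Battery connected ⇒ V is held fixed. C₂ = 0.495 C₁ and U = ½CV², so U₂/U₁ = C₂/C₁ = 0.495.
U₂ = 0.495 × 3.92×10⁻⁵ = 1.94×10⁻⁵ J.

19.4 μJ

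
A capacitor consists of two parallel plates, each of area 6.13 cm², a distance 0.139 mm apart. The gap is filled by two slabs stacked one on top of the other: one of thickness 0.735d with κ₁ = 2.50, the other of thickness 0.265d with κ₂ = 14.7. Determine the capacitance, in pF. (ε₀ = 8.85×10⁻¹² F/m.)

C ≈ 125 pF

A = 6.13 cm² = 6.13×10⁻⁴ m².
Stacked slabs ⇒ two capacitors in series, each with the full plate area.
C₁ = κ₁ε₀A/d₁ = 2.50 × 8.85×10⁻¹² × 6.13×10⁻⁴ / 1.02×10⁻⁴ = 1.33×10⁻¹⁰ F.
C₂ = κ₂ε₀A/d₂ = 14.7 × 8.85×10⁻¹² × 6.13×10⁻⁴ / 3.68×10⁻⁵ = 2.17×10⁻⁹ F.
C = (1/C₁ + 1/C₂)⁻¹ = 1.25×10⁻¹⁰ F.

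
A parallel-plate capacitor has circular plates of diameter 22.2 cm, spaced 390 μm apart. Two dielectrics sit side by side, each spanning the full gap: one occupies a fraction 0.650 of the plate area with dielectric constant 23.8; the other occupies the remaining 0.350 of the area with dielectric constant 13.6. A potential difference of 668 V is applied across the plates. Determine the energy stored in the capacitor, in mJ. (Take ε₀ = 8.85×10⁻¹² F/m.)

3.96 mJ

A = π(22.2/2 cm)² = 3.87×10⁻² m².
Side-by-side slabs ⇒ two capacitors in parallel, each spanning the full gap.
C₁ = κ₁ε₀A₁/d = 23.8 × 8.85×10⁻¹² × 2.52×10⁻² / 3.90×10⁻⁴ = 1.36×10⁻⁸ F.
C₂ = κ₂ε₀A₂/d = 13.6 × 8.85×10⁻¹² × 1.35×10⁻² / 3.90×10⁻⁴ = 4.18×10⁻⁹ F.
C = C₁ + C₂ = 1.78×10⁻⁸ F.
U = ½CV² = ½ × 1.78×10⁻⁸ × (668)² = 3.96×10⁻³ J.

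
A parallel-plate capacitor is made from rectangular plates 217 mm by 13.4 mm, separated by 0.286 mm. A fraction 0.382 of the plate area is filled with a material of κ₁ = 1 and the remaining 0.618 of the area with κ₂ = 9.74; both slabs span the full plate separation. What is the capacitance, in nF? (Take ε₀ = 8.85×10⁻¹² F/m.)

A = 217 × 13.4 mm² = 2.91×10⁻³ m².
Side-by-side slabs ⇒ two capacitors in parallel, each spanning the full gap.
C₁ = κ₁ε₀A₁/d = 1.00 × 8.85×10⁻¹² × 1.11×10⁻³ / 2.86×10⁻⁴ = 3.44×10⁻¹¹ F.
C₂ = κ₂ε₀A₂/d = 9.74 × 8.85×10⁻¹² × 1.80×10⁻³ / 2.86×10⁻⁴ = 5.42×10⁻¹⁰ F.
C = C₁ + C₂ = 5.76×10⁻¹⁰ F.

C ≈ 0.576 nF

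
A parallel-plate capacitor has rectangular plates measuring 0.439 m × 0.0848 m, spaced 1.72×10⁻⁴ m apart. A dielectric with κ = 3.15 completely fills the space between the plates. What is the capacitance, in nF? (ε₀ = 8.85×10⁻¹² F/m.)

C ≈ 6.03 nF

A = 0.439 × 0.0848 m² = 3.72×10⁻² m².
C = κε₀A/d = 3.15 × 8.85×10⁻¹² × 3.72×10⁻² / 1.72×10⁻⁴ = 6.03×10⁻⁹ F.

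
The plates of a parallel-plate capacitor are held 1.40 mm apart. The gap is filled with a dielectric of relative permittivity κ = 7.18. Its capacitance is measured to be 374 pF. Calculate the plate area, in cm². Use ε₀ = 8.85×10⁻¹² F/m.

A = Cd/(κε₀) = 3.74×10⁻¹⁰ × 1.40×10⁻³ / (7.18 × 8.85×10⁻¹²) = 8.24×10⁻³ m².

A ≈ 82.4 cm²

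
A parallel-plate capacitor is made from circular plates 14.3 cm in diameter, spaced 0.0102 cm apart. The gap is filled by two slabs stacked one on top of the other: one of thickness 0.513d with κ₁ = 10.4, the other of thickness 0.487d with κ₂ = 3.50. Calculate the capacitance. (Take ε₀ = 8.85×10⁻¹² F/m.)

C ≈ 7.39 nF

A = π(14.3/2 cm)² = 1.61×10⁻² m².
Stacked slabs ⇒ two capacitors in series, each with the full plate area.
C₁ = κ₁ε₀A/d₁ = 10.4 × 8.85×10⁻¹² × 1.61×10⁻² / 5.23×10⁻⁵ = 2.83×10⁻⁸ F.
C₂ = κ₂ε₀A/d₂ = 3.50 × 8.85×10⁻¹² × 1.61×10⁻² / 4.97×10⁻⁵ = 1.00×10⁻⁸ F.
C = (1/C₁ + 1/C₂)⁻¹ = 7.39×10⁻⁹ F.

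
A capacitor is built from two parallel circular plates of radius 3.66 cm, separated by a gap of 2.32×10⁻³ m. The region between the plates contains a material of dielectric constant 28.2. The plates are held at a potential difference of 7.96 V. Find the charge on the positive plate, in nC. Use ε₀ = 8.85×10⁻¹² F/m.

A = π(3.66 cm)² = 4.21×10⁻³ m².
C = κε₀A/d = 28.2 × 8.85×10⁻¹² × 4.21×10⁻³ / 2.32×10⁻³ = 4.53×10⁻¹⁰ F.
Q = CV = 4.53×10⁻¹⁰ × 7.96 = 3.60×10⁻⁹ C.

3.60 nC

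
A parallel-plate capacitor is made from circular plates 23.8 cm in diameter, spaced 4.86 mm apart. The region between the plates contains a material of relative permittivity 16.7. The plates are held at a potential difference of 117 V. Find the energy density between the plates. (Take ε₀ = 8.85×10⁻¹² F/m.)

E = V/d = 117 / 4.86×10⁻³ = 2.41×10⁴ V/m.
u = ½κε₀E² = ½ × 16.7 × 8.85×10⁻¹² × (2.41×10⁴)² = 4.28×10⁻² J/m³.

42.8 mJ/m³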